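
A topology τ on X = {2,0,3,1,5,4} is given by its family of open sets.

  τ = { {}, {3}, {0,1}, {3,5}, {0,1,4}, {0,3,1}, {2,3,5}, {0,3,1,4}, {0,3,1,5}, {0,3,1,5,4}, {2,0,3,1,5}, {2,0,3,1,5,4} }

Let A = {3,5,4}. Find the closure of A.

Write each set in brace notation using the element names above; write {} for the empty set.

complement {2,0,1}; its interior {0,1}; cl(A) = X∖{0,1} = {2,3,5,4}

{2,3,5,4}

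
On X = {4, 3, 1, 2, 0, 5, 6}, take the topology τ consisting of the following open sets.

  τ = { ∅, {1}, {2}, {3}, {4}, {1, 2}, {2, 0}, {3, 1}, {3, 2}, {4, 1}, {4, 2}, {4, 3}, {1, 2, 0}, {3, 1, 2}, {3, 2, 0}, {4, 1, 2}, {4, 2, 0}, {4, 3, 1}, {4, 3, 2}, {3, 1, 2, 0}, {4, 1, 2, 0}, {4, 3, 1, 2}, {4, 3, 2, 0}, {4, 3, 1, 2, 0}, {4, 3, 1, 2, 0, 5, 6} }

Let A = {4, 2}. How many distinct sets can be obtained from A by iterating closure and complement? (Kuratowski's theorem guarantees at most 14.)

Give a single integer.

X∖A={3, 1, 0, 5, 6}, int(X∖A)={3, 1}, hence cl(A)={4, 2, 0, 5, 6}
Orbit (k=closure, c=complement):
  1. A     = {4, 2}
  2. kA    = {4, 2, 0, 5, 6}
  3. cA    = {3, 1, 0, 5, 6}
  4. ckA   = {3, 1}
  5. kckA  = {3, 1, 5, 6}
  6. ckckA = {4, 2, 0}
(closed under both — stop)

6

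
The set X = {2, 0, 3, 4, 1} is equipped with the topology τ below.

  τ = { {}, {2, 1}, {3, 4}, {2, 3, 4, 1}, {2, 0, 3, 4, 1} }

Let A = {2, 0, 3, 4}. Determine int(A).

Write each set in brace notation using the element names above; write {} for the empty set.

interior: largest open inside A is {3, 4} (from {}, {3, 4})

{3, 4}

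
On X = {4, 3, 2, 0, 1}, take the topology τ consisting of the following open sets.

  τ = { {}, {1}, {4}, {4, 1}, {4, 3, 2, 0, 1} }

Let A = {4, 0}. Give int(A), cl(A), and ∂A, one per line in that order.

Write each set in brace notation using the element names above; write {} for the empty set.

int(A) = {4}
cl(A)  = {4, 3, 2, 0}
∂A     = {3, 2, 0}

interior: largest open inside A is {4} (from {}, {4})
cl via duality: int({3, 2, 1}) = {1}, so X∖{1} = {4, 3, 2, 0}
cl∖int = {3, 2, 0}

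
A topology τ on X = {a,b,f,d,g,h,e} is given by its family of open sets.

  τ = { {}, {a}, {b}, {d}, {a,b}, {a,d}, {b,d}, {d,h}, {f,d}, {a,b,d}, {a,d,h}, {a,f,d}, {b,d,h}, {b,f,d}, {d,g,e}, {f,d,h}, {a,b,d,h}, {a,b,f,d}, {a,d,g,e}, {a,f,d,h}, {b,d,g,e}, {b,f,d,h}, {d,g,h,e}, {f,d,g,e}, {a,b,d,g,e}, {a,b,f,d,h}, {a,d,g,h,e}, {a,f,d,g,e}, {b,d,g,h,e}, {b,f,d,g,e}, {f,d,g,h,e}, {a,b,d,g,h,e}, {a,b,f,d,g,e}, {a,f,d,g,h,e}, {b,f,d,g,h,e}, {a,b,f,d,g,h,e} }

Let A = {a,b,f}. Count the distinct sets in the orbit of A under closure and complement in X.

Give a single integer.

4

cl via duality: int({d,g,h,e}) = {d,g,h,e}, so X∖{d,g,h,e} = {a,b,f}
Write k for closure, c for complement:
  1. A     = {a,b,f}
  2. cA    = {d,g,h,e}
  3. kcA   = {f,d,g,h,e}
  4. ckcA  = {a,b}
applying k or c yields no new set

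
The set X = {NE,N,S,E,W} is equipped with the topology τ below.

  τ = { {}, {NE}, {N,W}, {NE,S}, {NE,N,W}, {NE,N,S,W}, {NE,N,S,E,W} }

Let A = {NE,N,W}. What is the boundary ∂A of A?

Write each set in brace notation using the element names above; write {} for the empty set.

{S,E}

open subsets of A: {}, {NE}, {N,W}, {NE,N,W}; so int(A) = {NE,N,W}
closure: X∖int(X∖A) = X∖{} = {NE,N,S,E,W}
∂A = {NE,N,S,E,W} minus {NE,N,W} = {S,E}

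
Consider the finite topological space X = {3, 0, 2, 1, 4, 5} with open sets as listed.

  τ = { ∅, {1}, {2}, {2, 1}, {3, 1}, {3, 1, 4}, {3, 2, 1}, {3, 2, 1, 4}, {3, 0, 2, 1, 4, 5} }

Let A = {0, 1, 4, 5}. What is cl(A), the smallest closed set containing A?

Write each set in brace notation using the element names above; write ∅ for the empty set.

cl via duality: int({3, 2}) = {2}, so X∖{2} = {3, 0, 1, 4, 5}

{3, 0, 1, 4, 5}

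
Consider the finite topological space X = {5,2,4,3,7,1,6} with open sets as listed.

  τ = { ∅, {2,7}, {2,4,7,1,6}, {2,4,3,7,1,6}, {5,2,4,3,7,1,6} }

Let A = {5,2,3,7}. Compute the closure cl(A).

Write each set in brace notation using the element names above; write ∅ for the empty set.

{5,2,4,3,7,1,6}

complement {4,1,6}; its interior ∅; cl(A) = X∖∅ = {5,2,4,3,7,1,6}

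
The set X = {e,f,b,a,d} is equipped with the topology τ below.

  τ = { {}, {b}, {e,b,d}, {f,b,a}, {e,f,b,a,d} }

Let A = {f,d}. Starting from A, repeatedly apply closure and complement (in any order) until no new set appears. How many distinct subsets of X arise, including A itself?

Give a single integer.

6

cl via duality: int({e,b,a}) = {b}, so X∖{b} = {e,f,a,d}
Write k for closure, c for complement:
  1. A     = {f,d}
  2. kA    = {e,f,a,d}
  3. cA    = {e,b,a}
  4. ckA   = {b}
  5. kcA   = {e,f,b,a,d}
  6. ckcA  = {}
applying k or c yields no new set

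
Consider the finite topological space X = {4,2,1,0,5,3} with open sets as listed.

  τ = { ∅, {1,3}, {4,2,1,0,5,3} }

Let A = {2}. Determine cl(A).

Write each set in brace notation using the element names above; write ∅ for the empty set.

{4,2,0,5}

closure: X∖int(X∖A) = X∖{1,3} = {4,2,0,5}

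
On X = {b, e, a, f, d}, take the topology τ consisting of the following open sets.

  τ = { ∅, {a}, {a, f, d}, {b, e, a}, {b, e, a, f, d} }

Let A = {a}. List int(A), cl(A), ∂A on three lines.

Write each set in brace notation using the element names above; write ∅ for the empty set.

int(A) = {a}
cl(A)  = {b, e, a, f, d}
∂A     = {b, e, f, d}

open subsets of A: ∅, {a}; so int(A) = {a}
closure: X∖int(X∖A) = X∖∅ = {b, e, a, f, d}
∂A = {b, e, a, f, d} minus {a} = {b, e, f, d}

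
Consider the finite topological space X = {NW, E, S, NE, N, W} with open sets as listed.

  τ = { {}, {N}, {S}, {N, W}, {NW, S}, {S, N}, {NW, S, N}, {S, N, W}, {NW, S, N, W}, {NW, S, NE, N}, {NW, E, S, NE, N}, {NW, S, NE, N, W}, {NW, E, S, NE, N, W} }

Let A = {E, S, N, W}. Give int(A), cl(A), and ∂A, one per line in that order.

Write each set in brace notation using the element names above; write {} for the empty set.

int(A) = {S, N, W}
cl(A)  = {NW, E, S, NE, N, W}
∂A     = {NW, E, NE}

open subsets of A: {}, {S}, {N}, {S, N}, {N, W}, {S, N, W}; so int(A) = {S, N, W}
closure: X∖int(X∖A) = X∖{} = {NW, E, S, NE, N, W}
∂A = {NW, E, S, NE, N, W} minus {S, N, W} = {NW, E, NE}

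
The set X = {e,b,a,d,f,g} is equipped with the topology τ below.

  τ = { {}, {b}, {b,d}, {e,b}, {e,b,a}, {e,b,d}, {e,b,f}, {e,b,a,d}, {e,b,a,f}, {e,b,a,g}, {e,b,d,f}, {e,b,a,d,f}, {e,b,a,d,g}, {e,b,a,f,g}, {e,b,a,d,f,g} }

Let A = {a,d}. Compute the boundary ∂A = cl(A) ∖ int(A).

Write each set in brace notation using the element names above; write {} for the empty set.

{a,d,g}

opens ⊆ A: {}; union → int = {}
complement {e,b,f,g}; its interior {e,b,f}; cl(A) = X∖{e,b,f} = {a,d,g}
boundary = {a,d,g} ∖ {} = {a,d,g}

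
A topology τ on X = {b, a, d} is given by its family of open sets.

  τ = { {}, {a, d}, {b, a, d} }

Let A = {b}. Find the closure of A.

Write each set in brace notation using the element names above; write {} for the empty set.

{b}

cl via duality: int({a, d}) = {a, d}, so X∖{a, d} = {b}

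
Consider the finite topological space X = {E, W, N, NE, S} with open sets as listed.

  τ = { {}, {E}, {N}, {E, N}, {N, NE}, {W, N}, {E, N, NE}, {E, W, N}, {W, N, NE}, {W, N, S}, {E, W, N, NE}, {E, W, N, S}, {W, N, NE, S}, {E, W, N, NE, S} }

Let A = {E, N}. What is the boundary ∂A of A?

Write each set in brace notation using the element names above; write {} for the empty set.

open subsets of A: {}, {N}, {E}, {E, N}; so int(A) = {E, N}
closure: X∖int(X∖A) = X∖{} = {E, W, N, NE, S}
∂A = {E, W, N, NE, S} minus {E, N} = {W, NE, S}

{W, NE, S}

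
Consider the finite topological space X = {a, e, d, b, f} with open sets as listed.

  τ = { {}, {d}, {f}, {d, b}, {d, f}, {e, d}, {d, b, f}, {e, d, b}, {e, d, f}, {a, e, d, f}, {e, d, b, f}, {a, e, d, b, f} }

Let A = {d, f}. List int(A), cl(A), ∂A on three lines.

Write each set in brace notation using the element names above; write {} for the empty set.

int(A) = {d, f}
cl(A)  = {a, e, d, b, f}
∂A     = {a, e, b}

opens ⊆ A: {}, {f}, {d}, {d, f}; union → int = {d, f}
complement {a, e, b}; its interior {}; cl(A) = X∖{} = {a, e, d, b, f}
boundary = {a, e, d, b, f} ∖ {d, f} = {a, e, b}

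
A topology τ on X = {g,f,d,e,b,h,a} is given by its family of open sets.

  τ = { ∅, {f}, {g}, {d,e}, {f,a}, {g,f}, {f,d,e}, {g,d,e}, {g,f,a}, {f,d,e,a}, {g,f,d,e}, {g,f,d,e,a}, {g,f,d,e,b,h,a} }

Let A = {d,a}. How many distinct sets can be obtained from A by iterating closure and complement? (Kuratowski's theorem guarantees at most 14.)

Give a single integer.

10

complement {g,f,e,b,h}; its interior {g,f}; cl(A) = X∖{g,f} = {d,e,b,h,a}
With k = closure, c = complement:
  1. A     = {d,a}
  2. kA    = {d,e,b,h,a}
  3. cA    = {g,f,e,b,h}
  4. ckA   = {g,f}
  5. kcA   = {g,f,d,e,b,h,a}
  6. kckA  = {g,f,b,h,a}
  7. ckcA  = ∅
  8. ckckA = {d,e}
  9. kckckA = {d,e,b,h}
  10. ckckckA = {g,f,a}
k, c of each give nothing new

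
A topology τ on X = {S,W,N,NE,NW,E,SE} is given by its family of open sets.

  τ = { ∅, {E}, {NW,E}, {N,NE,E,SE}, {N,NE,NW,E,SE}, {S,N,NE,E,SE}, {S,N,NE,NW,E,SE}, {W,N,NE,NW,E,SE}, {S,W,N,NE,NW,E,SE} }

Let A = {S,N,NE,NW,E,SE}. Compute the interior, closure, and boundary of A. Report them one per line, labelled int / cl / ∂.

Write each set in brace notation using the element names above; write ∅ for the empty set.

int(A) = {S,N,NE,NW,E,SE}
cl(A)  = {S,W,N,NE,NW,E,SE}
∂A     = {W}

interior: largest open inside A is {S,N,NE,NW,E,SE} (from ∅, {E}, {NW,E}, {N,NE,E,SE}, {S,N,NE,E,SE}, {N,NE,NW,E,SE}, {S,N,NE,NW,E,SE})
cl via duality: int({W}) = ∅, so X∖∅ = {S,W,N,NE,NW,E,SE}
cl∖int = {W}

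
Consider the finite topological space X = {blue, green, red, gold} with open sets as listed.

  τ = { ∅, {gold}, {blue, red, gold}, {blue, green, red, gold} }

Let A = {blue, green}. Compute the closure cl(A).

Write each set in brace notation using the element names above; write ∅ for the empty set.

cl via duality: int({red, gold}) = {gold}, so X∖{gold} = {blue, green, red}

{blue, green, red}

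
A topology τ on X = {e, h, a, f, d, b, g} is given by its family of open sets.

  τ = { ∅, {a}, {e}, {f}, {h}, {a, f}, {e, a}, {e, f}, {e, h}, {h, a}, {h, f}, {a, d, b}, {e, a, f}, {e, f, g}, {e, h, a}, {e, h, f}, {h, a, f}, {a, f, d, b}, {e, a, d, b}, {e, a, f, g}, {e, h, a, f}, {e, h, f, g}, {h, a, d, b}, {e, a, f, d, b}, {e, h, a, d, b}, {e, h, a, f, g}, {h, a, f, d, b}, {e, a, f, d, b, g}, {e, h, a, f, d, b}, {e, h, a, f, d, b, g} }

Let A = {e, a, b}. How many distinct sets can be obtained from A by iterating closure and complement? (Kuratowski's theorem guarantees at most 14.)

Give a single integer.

8

complement {h, f, d, g}; its interior {h, f}; cl(A) = X∖{h, f} = {e, a, d, b, g}
With k = closure, c = complement:
  1. A     = {e, a, b}
  2. kA    = {e, a, d, b, g}
  3. cA    = {h, f, d, g}
  4. ckA   = {h, f}
  5. kcA   = {h, f, d, b, g}
  6. kckA  = {h, f, g}
  7. ckcA  = {e, a}
  8. ckckA = {e, a, d, b}
k, c of each give nothing new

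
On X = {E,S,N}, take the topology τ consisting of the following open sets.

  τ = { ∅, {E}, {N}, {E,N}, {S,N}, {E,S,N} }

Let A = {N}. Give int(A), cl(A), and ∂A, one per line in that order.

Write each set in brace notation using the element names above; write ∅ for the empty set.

int(A) = {N}
cl(A)  = {S,N}
∂A     = {S}

open subsets of A: ∅, {N}; so int(A) = {N}
closure: X∖int(X∖A) = X∖{E} = {S,N}
∂A = {S,N} minus {N} = {S}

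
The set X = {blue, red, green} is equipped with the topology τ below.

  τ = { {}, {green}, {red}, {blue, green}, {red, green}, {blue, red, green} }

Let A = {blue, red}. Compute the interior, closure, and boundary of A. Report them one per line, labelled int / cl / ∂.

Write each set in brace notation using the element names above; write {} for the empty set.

interior: largest open inside A is {red} (from {}, {red})
cl via duality: int({green}) = {green}, so X∖{green} = {blue, red}
cl∖int = {blue}

int(A) = {red}
cl(A)  = {blue, red}
∂A     = {blue}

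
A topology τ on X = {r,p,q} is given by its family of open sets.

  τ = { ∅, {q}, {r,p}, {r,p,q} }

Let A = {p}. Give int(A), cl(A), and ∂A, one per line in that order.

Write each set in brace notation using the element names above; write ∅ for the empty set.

int(A) = ∅
cl(A)  = {r,p}
∂A     = {r,p}

interior: largest open inside A is ∅ (from ∅)
cl via duality: int({r,q}) = {q}, so X∖{q} = {r,p}
cl∖int = {r,p}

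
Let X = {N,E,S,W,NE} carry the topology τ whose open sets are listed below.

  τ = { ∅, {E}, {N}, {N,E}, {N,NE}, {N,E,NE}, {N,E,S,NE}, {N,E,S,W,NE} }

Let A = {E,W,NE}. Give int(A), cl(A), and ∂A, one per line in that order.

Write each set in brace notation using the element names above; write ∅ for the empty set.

int(A) = {E}
cl(A)  = {E,S,W,NE}
∂A     = {S,W,NE}

opens ⊆ A: ∅, {E}; union → int = {E}
complement {N,S}; its interior {N}; cl(A) = X∖{N} = {E,S,W,NE}
boundary = {E,S,W,NE} ∖ {E} = {S,W,NE}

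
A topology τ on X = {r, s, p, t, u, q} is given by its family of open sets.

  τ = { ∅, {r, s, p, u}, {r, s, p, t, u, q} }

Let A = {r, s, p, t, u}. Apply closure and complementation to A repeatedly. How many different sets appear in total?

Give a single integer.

6

X∖A={q}, int(X∖A)=∅, hence cl(A)={r, s, p, t, u, q}
Orbit (k=closure, c=complement):
  1. A     = {r, s, p, t, u}
  2. kA    = {r, s, p, t, u, q}
  3. cA    = {q}
  4. ckA   = ∅
  5. kcA   = {t, q}
  6. ckcA  = {r, s, p, u}
(closed under both — stop)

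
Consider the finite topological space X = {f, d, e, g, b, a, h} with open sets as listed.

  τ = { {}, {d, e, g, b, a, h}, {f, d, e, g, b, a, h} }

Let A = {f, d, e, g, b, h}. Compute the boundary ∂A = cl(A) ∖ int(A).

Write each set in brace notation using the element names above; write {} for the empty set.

interior: largest open inside A is {} (from {})
cl via duality: int({a}) = {}, so X∖{} = {f, d, e, g, b, a, h}
cl∖int = {f, d, e, g, b, a, h}

{f, d, e, g, b, a, h}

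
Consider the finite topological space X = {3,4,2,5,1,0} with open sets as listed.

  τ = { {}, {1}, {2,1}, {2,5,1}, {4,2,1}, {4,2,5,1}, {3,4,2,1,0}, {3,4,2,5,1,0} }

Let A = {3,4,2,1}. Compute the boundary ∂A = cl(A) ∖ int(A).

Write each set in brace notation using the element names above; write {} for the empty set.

open subsets of A: {}, {1}, {2,1}, {4,2,1}; so int(A) = {4,2,1}
closure: X∖int(X∖A) = X∖{} = {3,4,2,5,1,0}
∂A = {3,4,2,5,1,0} minus {4,2,1} = {3,5,0}

{3,5,0}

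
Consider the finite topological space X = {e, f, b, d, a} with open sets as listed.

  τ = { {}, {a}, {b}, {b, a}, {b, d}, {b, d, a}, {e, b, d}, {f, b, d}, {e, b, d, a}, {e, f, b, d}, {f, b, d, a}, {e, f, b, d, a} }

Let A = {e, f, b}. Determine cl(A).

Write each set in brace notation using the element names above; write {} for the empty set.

X∖A={d, a}, int(X∖A)={a}, hence cl(A)={e, f, b, d}

{e, f, b, d}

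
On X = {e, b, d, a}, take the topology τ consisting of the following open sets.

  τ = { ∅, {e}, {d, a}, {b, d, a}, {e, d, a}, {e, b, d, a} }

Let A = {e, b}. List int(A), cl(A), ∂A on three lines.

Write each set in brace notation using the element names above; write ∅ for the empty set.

open subsets of A: ∅, {e}; so int(A) = {e}
closure: X∖int(X∖A) = X∖{d, a} = {e, b}
∂A = {e, b} minus {e} = {b}

int(A) = {e}
cl(A)  = {e, b}
∂A     = {b}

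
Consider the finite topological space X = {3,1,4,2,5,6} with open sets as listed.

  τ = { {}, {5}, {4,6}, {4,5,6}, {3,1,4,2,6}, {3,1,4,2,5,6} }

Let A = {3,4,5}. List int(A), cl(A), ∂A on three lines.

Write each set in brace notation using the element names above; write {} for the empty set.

interior: largest open inside A is {5} (from {}, {5})
cl via duality: int({1,2,6}) = {}, so X∖{} = {3,1,4,2,5,6}
cl∖int = {3,1,4,2,6}

int(A) = {5}
cl(A)  = {3,1,4,2,5,6}
∂A     = {3,1,4,2,6}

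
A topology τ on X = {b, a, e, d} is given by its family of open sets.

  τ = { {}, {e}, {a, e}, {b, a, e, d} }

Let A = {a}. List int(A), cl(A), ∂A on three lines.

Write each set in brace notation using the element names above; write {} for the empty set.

interior: largest open inside A is {} (from {})
cl via duality: int({b, e, d}) = {e}, so X∖{e} = {b, a, d}
cl∖int = {b, a, d}

int(A) = {}
cl(A)  = {b, a, d}
∂A     = {b, a, d}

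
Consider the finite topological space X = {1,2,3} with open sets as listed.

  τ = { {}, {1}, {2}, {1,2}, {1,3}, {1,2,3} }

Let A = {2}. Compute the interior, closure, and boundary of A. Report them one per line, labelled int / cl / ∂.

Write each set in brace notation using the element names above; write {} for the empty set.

int(A) = {2}
cl(A)  = {2}
∂A     = {}

U open, U⊆A: {}, {2}. int(A) = ⋃ = {2}
X∖A={1,3}, int(X∖A)={1,3}, hence cl(A)={2}
∂A: remove int from cl → {}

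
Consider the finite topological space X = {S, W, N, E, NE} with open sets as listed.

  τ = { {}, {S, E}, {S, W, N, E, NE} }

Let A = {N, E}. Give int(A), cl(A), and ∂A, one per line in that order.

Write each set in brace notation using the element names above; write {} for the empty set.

int(A) = {}
cl(A)  = {S, W, N, E, NE}
∂A     = {S, W, N, E, NE}

opens ⊆ A: {}; union → int = {}
complement {S, W, NE}; its interior {}; cl(A) = X∖{} = {S, W, N, E, NE}
boundary = {S, W, N, E, NE} ∖ {} = {S, W, N, E, NE}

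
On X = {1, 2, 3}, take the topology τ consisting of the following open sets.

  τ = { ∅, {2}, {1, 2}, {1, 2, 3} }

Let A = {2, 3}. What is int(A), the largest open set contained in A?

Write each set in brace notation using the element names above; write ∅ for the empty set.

{2}

U open, U⊆A: ∅, {2}. int(A) = ⋃ = {2}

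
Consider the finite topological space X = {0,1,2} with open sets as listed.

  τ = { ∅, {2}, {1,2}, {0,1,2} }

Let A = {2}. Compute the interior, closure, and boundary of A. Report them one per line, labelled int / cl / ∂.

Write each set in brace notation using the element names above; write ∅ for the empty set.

open subsets of A: ∅, {2}; so int(A) = {2}
closure: X∖int(X∖A) = X∖∅ = {0,1,2}
∂A = {0,1,2} minus {2} = {0,1}

int(A) = {2}
cl(A)  = {0,1,2}
∂A     = {0,1}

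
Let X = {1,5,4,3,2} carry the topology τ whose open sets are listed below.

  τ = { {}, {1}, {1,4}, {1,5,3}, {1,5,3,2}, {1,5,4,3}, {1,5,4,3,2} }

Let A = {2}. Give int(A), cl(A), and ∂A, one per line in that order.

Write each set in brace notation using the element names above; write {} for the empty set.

interior: largest open inside A is {} (from {})
cl via duality: int({1,5,4,3}) = {1,5,4,3}, so X∖{1,5,4,3} = {2}
cl∖int = {2}

int(A) = {}
cl(A)  = {2}
∂A     = {2}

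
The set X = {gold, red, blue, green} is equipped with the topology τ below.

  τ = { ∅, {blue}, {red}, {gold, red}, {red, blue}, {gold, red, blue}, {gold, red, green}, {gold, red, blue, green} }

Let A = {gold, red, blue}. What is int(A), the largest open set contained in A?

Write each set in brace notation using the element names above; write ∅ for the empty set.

{gold, red, blue}

U open, U⊆A: ∅, {red}, {blue}, {gold, red}, {red, blue}, {gold, red, blue}. int(A) = ⋃ = {gold, red, blue}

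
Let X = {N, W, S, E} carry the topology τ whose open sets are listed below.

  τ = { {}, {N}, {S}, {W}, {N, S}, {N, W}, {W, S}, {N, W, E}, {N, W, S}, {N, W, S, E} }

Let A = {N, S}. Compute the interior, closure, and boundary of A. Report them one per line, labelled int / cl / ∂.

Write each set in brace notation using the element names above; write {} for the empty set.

open subsets of A: {}, {S}, {N}, {N, S}; so int(A) = {N, S}
closure: X∖int(X∖A) = X∖{W} = {N, S, E}
∂A = {N, S, E} minus {N, S} = {E}

int(A) = {N, S}
cl(A)  = {N, S, E}
∂A     = {E}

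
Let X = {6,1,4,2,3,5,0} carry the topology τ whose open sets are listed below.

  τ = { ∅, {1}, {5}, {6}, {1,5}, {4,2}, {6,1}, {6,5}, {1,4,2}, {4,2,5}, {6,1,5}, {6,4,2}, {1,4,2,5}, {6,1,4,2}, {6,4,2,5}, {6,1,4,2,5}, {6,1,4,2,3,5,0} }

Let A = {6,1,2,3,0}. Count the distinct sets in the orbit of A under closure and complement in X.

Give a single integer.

closure: X∖int(X∖A) = X∖{5} = {6,1,4,2,3,0}
Let k=closure and c=complement:
  1. A     = {6,1,2,3,0}
  2. kA    = {6,1,4,2,3,0}
  3. cA    = {4,5}
  4. ckA   = {5}
  5. kcA   = {4,2,3,5,0}
  6. kckA  = {3,5,0}
  7. ckcA  = {6,1}
  8. ckckA = {6,1,4,2}
  9. kckcA = {6,1,3,0}
  10. ckckcA = {4,2,5}
— saturated at 10

10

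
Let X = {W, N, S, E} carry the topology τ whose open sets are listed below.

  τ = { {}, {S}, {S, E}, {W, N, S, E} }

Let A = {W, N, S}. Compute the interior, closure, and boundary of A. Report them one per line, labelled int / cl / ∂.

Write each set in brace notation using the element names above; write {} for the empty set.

int(A) = {S}
cl(A)  = {W, N, S, E}
∂A     = {W, N, E}

opens ⊆ A: {}, {S}; union → int = {S}
complement {E}; its interior {}; cl(A) = X∖{} = {W, N, S, E}
boundary = {W, N, S, E} ∖ {S} = {W, N, E}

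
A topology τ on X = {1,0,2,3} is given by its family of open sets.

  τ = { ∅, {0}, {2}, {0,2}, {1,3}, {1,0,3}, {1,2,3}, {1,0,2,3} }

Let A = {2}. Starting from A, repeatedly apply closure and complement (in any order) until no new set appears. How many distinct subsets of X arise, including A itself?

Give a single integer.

2

X∖A={1,0,3}, int(X∖A)={1,0,3}, hence cl(A)={2}
Orbit (k=closure, c=complement):
  1. A     = {2}
  2. cA    = {1,0,3}
(closed under both — stop)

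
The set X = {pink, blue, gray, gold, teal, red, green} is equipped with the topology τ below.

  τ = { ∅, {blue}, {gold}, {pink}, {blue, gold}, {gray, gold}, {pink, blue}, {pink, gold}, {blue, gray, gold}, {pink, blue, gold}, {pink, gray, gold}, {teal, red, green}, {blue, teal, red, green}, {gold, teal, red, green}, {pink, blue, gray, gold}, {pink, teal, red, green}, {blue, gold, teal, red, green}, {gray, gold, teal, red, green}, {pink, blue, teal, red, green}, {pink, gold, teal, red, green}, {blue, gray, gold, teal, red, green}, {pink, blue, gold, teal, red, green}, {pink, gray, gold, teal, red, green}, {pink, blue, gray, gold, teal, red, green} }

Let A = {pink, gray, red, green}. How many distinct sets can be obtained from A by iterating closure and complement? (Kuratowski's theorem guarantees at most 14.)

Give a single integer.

complement {blue, gold, teal}; its interior {blue, gold}; cl(A) = X∖{blue, gold} = {pink, gray, teal, red, green}
With k = closure, c = complement:
  1. A     = {pink, gray, red, green}
  2. kA    = {pink, gray, teal, red, green}
  3. cA    = {blue, gold, teal}
  4. ckA   = {blue, gold}
  5. kcA   = {blue, gray, gold, teal, red, green}
  6. kckA  = {blue, gray, gold}
  7. ckcA  = {pink}
  8. ckckA = {pink, teal, red, green}
k, c of each give nothing new

8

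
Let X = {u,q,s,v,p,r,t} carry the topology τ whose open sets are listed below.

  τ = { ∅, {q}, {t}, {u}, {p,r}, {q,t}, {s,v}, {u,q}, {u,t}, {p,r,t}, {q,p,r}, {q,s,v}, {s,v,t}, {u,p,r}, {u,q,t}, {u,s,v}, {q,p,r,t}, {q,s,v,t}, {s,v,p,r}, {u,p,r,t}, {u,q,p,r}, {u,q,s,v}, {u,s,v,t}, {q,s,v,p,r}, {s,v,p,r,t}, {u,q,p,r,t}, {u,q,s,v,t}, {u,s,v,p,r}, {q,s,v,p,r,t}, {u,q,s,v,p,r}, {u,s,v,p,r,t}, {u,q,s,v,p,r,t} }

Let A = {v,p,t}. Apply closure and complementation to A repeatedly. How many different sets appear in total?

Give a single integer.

6

X∖A={u,q,s,r}, int(X∖A)={u,q}, hence cl(A)={s,v,p,r,t}
Orbit (k=closure, c=complement):
  1. A     = {v,p,t}
  2. kA    = {s,v,p,r,t}
  3. cA    = {u,q,s,r}
  4. ckA   = {u,q}
  5. kcA   = {u,q,s,v,p,r}
  6. ckcA  = {t}
(closed under both — stop)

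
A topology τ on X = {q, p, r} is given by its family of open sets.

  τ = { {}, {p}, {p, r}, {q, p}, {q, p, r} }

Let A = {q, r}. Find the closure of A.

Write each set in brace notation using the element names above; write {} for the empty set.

{q, r}

closure: X∖int(X∖A) = X∖{p} = {q, r}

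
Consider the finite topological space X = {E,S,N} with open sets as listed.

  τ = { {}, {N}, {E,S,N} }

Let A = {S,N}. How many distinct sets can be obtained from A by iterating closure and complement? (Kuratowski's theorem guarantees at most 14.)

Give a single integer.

cl via duality: int({E}) = {}, so X∖{} = {E,S,N}
Write k for closure, c for complement:
  1. A     = {S,N}
  2. kA    = {E,S,N}
  3. cA    = {E}
  4. ckA   = {}
  5. kcA   = {E,S}
  6. ckcA  = {N}
applying k or c yields no new set

6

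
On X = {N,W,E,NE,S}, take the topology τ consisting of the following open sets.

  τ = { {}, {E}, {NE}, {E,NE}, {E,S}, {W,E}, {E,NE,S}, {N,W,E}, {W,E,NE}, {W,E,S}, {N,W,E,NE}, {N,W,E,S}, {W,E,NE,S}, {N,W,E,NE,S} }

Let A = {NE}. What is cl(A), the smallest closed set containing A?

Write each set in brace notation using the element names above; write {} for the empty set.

{NE}

closure: X∖int(X∖A) = X∖{N,W,E,S} = {NE}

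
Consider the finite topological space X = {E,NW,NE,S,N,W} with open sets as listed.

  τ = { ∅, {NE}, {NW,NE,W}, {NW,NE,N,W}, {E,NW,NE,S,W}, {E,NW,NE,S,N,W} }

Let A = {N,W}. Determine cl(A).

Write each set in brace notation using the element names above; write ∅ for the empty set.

{E,NW,S,N,W}

X∖A={E,NW,NE,S}, int(X∖A)={NE}, hence cl(A)={E,NW,S,N,W}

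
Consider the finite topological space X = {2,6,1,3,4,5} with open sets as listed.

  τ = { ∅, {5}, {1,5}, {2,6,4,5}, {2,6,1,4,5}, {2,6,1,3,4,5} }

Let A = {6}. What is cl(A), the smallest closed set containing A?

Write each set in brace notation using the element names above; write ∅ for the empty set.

{2,6,3,4}

complement {2,1,3,4,5}; its interior {1,5}; cl(A) = X∖{1,5} = {2,6,3,4}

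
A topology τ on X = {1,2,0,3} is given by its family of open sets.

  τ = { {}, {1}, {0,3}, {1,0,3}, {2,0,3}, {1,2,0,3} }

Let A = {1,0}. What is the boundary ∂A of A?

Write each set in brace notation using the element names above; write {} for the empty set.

open subsets of A: {}, {1}; so int(A) = {1}
closure: X∖int(X∖A) = X∖{} = {1,2,0,3}
∂A = {1,2,0,3} minus {1} = {2,0,3}

{2,0,3}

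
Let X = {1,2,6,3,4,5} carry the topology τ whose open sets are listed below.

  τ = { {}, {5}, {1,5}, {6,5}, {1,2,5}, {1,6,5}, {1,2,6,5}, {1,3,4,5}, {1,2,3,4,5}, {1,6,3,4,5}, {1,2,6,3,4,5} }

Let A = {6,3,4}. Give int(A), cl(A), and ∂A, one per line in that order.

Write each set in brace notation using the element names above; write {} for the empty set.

int(A) = {}
cl(A)  = {6,3,4}
∂A     = {6,3,4}

U open, U⊆A: {}. int(A) = ⋃ = {}
X∖A={1,2,5}, int(X∖A)={1,2,5}, hence cl(A)={6,3,4}
∂A: remove int from cl → {6,3,4}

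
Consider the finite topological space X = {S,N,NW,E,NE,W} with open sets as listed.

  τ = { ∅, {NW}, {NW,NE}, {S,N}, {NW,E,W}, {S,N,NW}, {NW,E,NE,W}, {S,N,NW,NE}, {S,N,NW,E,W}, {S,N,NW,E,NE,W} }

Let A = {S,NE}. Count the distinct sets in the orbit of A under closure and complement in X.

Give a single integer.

closure: X∖int(X∖A) = X∖{NW,E,W} = {S,N,NE}
Let k=closure and c=complement:
  1. A     = {S,NE}
  2. kA    = {S,N,NE}
  3. cA    = {N,NW,E,W}
  4. ckA   = {NW,E,W}
  5. kcA   = {S,N,NW,E,NE,W}
  6. kckA  = {NW,E,NE,W}
  7. ckcA  = ∅
  8. ckckA = {S,N}
— saturated at 8

8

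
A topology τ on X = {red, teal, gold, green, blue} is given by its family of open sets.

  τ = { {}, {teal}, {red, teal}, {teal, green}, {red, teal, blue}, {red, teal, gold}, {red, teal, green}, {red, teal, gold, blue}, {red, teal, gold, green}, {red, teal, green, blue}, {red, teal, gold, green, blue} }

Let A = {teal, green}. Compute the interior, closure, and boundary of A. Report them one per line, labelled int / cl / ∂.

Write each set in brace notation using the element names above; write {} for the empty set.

open subsets of A: {}, {teal}, {teal, green}; so int(A) = {teal, green}
closure: X∖int(X∖A) = X∖{} = {red, teal, gold, green, blue}
∂A = {red, teal, gold, green, blue} minus {teal, green} = {red, gold, blue}

int(A) = {teal, green}
cl(A)  = {red, teal, gold, green, blue}
∂A     = {red, gold, blue}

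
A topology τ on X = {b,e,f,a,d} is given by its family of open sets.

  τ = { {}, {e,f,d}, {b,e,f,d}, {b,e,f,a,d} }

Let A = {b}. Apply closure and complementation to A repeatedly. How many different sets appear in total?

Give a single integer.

6

complement {e,f,a,d}; its interior {e,f,d}; cl(A) = X∖{e,f,d} = {b,a}
With k = closure, c = complement:
  1. A     = {b}
  2. kA    = {b,a}
  3. cA    = {e,f,a,d}
  4. ckA   = {e,f,d}
  5. kcA   = {b,e,f,a,d}
  6. ckcA  = {}
k, c of each give nothing new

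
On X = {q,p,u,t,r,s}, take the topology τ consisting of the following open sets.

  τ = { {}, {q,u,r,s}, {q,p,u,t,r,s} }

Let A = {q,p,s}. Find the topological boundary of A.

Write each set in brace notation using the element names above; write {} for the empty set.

opens ⊆ A: {}; union → int = {}
complement {u,t,r}; its interior {}; cl(A) = X∖{} = {q,p,u,t,r,s}
boundary = {q,p,u,t,r,s} ∖ {} = {q,p,u,t,r,s}

{q,p,u,t,r,s}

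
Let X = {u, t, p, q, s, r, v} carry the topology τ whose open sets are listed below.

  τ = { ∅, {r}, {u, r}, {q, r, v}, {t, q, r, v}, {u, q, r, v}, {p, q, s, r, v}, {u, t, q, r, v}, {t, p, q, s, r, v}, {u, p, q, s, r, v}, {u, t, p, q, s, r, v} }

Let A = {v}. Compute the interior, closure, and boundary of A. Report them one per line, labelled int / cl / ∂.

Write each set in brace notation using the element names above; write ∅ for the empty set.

int(A) = ∅
cl(A)  = {t, p, q, s, v}
∂A     = {t, p, q, s, v}

opens ⊆ A: ∅; union → int = ∅
complement {u, t, p, q, s, r}; its interior {u, r}; cl(A) = X∖{u, r} = {t, p, q, s, v}
boundary = {t, p, q, s, v} ∖ ∅ = {t, p, q, s, v}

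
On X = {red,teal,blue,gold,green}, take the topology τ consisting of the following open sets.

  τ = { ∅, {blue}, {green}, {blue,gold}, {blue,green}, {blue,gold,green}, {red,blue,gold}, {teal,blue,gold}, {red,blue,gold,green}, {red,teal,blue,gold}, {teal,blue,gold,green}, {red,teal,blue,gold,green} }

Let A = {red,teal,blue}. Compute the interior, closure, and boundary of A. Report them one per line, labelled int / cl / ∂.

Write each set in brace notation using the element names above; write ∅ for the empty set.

opens ⊆ A: ∅, {blue}; union → int = {blue}
complement {gold,green}; its interior {green}; cl(A) = X∖{green} = {red,teal,blue,gold}
boundary = {red,teal,blue,gold} ∖ {blue} = {red,teal,gold}

int(A) = {blue}
cl(A)  = {red,teal,blue,gold}
∂A     = {red,teal,gold}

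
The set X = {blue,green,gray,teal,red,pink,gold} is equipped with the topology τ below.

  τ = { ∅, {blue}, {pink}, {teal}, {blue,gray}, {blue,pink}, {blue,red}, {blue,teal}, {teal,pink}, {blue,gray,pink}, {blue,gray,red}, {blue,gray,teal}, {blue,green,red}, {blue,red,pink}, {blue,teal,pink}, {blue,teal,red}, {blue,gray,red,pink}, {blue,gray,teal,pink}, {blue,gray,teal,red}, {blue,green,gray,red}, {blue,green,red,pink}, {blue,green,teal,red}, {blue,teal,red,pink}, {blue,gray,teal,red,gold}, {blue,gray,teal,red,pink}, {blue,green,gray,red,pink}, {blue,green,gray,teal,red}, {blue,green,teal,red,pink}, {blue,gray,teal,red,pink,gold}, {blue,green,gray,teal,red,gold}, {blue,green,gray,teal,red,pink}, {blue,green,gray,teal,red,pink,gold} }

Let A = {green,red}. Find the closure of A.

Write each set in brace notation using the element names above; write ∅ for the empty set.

{green,red,gold}

cl via duality: int({blue,gray,teal,pink,gold}) = {blue,gray,teal,pink}, so X∖{blue,gray,teal,pink} = {green,red,gold}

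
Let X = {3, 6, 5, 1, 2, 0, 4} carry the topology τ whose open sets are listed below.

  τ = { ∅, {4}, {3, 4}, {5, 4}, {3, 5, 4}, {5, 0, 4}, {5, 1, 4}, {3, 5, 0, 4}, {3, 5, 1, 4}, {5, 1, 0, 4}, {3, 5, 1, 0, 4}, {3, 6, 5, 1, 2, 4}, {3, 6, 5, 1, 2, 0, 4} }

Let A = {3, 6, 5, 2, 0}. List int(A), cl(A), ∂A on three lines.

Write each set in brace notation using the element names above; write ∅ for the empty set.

int(A) = ∅
cl(A)  = {3, 6, 5, 1, 2, 0}
∂A     = {3, 6, 5, 1, 2, 0}

open subsets of A: ∅; so int(A) = ∅
closure: X∖int(X∖A) = X∖{4} = {3, 6, 5, 1, 2, 0}
∂A = {3, 6, 5, 1, 2, 0} minus ∅ = {3, 6, 5, 1, 2, 0}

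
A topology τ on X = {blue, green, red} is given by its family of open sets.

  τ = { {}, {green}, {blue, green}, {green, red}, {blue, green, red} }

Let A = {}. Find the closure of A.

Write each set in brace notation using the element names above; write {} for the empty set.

X∖A={blue, green, red}, int(X∖A)={blue, green, red}, hence cl(A)={}

{}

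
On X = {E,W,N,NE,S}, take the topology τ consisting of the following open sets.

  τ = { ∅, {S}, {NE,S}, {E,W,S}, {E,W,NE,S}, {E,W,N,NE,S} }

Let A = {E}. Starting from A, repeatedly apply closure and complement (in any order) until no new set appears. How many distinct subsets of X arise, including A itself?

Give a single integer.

6

closure: X∖int(X∖A) = X∖{NE,S} = {E,W,N}
Let k=closure and c=complement:
  1. A     = {E}
  2. kA    = {E,W,N}
  3. cA    = {W,N,NE,S}
  4. ckA   = {NE,S}
  5. kcA   = {E,W,N,NE,S}
  6. ckcA  = ∅
— saturated at 6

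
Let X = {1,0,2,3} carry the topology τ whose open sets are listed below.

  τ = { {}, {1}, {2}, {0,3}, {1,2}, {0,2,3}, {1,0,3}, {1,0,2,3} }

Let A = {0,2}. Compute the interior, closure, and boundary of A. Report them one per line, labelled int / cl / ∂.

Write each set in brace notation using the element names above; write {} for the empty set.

U open, U⊆A: {}, {2}. int(A) = ⋃ = {2}
X∖A={1,3}, int(X∖A)={1}, hence cl(A)={0,2,3}
∂A: remove int from cl → {0,3}

int(A) = {2}
cl(A)  = {0,2,3}
∂A     = {0,3}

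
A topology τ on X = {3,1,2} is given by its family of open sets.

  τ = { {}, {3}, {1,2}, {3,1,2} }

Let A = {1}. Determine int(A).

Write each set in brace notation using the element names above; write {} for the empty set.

open subsets of A: {}; so int(A) = {}

{}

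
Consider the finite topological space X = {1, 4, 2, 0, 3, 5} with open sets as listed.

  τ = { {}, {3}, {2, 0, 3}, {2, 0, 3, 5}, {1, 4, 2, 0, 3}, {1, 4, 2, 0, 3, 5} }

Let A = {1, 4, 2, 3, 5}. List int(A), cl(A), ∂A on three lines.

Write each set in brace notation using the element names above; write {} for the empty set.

U open, U⊆A: {}, {3}. int(A) = ⋃ = {3}
X∖A={0}, int(X∖A)={}, hence cl(A)={1, 4, 2, 0, 3, 5}
∂A: remove int from cl → {1, 4, 2, 0, 5}

int(A) = {3}
cl(A)  = {1, 4, 2, 0, 3, 5}
∂A     = {1, 4, 2, 0, 5}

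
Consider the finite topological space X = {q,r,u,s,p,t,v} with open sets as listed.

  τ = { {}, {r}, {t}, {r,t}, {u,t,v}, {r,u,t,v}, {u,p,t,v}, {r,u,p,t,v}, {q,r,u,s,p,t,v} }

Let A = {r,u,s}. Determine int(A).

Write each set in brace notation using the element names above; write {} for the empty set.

{r}

U open, U⊆A: {}, {r}. int(A) = ⋃ = {r}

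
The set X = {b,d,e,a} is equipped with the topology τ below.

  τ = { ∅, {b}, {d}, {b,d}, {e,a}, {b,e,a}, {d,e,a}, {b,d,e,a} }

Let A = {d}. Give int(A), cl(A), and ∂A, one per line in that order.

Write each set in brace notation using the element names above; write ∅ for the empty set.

interior: largest open inside A is {d} (from ∅, {d})
cl via duality: int({b,e,a}) = {b,e,a}, so X∖{b,e,a} = {d}
cl∖int = ∅

int(A) = {d}
cl(A)  = {d}
∂A     = ∅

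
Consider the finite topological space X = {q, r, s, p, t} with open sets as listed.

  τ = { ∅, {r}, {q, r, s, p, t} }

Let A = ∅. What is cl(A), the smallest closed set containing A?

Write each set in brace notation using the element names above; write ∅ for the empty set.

X∖A={q, r, s, p, t}, int(X∖A)={q, r, s, p, t}, hence cl(A)=∅

∅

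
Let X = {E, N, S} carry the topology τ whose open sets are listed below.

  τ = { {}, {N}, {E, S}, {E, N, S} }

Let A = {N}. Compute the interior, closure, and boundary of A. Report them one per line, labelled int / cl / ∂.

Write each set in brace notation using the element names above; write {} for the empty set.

int(A) = {N}
cl(A)  = {N}
∂A     = {}

interior: largest open inside A is {N} (from {}, {N})
cl via duality: int({E, S}) = {E, S}, so X∖{E, S} = {N}
cl∖int = {}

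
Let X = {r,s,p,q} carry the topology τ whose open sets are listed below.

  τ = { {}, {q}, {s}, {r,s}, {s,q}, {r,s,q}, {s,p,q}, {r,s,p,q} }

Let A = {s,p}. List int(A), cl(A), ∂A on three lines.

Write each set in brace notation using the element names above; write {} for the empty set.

int(A) = {s}
cl(A)  = {r,s,p}
∂A     = {r,p}

interior: largest open inside A is {s} (from {}, {s})
cl via duality: int({r,q}) = {q}, so X∖{q} = {r,s,p}
cl∖int = {r,p}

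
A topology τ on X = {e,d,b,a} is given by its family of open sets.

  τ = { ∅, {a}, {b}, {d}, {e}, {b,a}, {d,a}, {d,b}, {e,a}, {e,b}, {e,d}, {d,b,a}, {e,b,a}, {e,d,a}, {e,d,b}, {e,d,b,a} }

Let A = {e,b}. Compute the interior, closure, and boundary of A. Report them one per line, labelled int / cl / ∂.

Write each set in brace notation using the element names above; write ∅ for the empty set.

U open, U⊆A: ∅, {b}, {e}, {e,b}. int(A) = ⋃ = {e,b}
X∖A={d,a}, int(X∖A)={d,a}, hence cl(A)={e,b}
∂A: remove int from cl → ∅

int(A) = {e,b}
cl(A)  = {e,b}
∂A     = ∅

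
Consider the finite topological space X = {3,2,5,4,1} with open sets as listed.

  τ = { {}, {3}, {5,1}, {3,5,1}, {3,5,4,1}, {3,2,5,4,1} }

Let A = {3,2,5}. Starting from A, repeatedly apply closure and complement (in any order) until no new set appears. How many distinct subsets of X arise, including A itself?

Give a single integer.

closure: X∖int(X∖A) = X∖{} = {3,2,5,4,1}
Let k=closure and c=complement:
  1. A     = {3,2,5}
  2. kA    = {3,2,5,4,1}
  3. cA    = {4,1}
  4. ckA   = {}
  5. kcA   = {2,5,4,1}
  6. ckcA  = {3}
  7. kckcA = {3,2,4}
  8. ckckcA = {5,1}
— saturated at 8

8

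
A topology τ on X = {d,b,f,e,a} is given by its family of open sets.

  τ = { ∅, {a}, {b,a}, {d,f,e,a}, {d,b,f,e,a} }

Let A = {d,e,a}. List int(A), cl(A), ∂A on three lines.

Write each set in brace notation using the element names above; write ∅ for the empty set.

opens ⊆ A: ∅, {a}; union → int = {a}
complement {b,f}; its interior ∅; cl(A) = X∖∅ = {d,b,f,e,a}
boundary = {d,b,f,e,a} ∖ {a} = {d,b,f,e}

int(A) = {a}
cl(A)  = {d,b,f,e,a}
∂A     = {d,b,f,e}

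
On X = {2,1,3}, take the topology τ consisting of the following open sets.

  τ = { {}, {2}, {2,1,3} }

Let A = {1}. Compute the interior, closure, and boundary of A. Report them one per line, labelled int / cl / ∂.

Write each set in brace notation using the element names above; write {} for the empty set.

opens ⊆ A: {}; union → int = {}
complement {2,3}; its interior {2}; cl(A) = X∖{2} = {1,3}
boundary = {1,3} ∖ {} = {1,3}

int(A) = {}
cl(A)  = {1,3}
∂A     = {1,3}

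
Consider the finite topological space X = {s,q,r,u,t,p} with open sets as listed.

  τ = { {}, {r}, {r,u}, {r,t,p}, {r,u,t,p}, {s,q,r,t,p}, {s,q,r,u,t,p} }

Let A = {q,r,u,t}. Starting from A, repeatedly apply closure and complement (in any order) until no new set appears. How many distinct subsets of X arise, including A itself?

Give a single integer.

cl via duality: int({s,p}) = {}, so X∖{} = {s,q,r,u,t,p}
Write k for closure, c for complement:
  1. A     = {q,r,u,t}
  2. kA    = {s,q,r,u,t,p}
  3. cA    = {s,p}
  4. ckA   = {}
  5. kcA   = {s,q,t,p}
  6. ckcA  = {r,u}
applying k or c yields no new set

6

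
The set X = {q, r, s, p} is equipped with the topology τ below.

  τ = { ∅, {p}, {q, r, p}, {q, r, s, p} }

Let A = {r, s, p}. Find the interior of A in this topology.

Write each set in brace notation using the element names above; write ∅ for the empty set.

{p}

U open, U⊆A: ∅, {p}. int(A) = ⋃ = {p}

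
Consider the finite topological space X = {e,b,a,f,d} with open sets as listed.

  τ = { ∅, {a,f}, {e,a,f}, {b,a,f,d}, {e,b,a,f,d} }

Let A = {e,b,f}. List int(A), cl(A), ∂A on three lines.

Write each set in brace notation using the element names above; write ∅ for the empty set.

interior: largest open inside A is ∅ (from ∅)
cl via duality: int({a,d}) = ∅, so X∖∅ = {e,b,a,f,d}
cl∖int = {e,b,a,f,d}

int(A) = ∅
cl(A)  = {e,b,a,f,d}
∂A     = {e,b,a,f,d}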